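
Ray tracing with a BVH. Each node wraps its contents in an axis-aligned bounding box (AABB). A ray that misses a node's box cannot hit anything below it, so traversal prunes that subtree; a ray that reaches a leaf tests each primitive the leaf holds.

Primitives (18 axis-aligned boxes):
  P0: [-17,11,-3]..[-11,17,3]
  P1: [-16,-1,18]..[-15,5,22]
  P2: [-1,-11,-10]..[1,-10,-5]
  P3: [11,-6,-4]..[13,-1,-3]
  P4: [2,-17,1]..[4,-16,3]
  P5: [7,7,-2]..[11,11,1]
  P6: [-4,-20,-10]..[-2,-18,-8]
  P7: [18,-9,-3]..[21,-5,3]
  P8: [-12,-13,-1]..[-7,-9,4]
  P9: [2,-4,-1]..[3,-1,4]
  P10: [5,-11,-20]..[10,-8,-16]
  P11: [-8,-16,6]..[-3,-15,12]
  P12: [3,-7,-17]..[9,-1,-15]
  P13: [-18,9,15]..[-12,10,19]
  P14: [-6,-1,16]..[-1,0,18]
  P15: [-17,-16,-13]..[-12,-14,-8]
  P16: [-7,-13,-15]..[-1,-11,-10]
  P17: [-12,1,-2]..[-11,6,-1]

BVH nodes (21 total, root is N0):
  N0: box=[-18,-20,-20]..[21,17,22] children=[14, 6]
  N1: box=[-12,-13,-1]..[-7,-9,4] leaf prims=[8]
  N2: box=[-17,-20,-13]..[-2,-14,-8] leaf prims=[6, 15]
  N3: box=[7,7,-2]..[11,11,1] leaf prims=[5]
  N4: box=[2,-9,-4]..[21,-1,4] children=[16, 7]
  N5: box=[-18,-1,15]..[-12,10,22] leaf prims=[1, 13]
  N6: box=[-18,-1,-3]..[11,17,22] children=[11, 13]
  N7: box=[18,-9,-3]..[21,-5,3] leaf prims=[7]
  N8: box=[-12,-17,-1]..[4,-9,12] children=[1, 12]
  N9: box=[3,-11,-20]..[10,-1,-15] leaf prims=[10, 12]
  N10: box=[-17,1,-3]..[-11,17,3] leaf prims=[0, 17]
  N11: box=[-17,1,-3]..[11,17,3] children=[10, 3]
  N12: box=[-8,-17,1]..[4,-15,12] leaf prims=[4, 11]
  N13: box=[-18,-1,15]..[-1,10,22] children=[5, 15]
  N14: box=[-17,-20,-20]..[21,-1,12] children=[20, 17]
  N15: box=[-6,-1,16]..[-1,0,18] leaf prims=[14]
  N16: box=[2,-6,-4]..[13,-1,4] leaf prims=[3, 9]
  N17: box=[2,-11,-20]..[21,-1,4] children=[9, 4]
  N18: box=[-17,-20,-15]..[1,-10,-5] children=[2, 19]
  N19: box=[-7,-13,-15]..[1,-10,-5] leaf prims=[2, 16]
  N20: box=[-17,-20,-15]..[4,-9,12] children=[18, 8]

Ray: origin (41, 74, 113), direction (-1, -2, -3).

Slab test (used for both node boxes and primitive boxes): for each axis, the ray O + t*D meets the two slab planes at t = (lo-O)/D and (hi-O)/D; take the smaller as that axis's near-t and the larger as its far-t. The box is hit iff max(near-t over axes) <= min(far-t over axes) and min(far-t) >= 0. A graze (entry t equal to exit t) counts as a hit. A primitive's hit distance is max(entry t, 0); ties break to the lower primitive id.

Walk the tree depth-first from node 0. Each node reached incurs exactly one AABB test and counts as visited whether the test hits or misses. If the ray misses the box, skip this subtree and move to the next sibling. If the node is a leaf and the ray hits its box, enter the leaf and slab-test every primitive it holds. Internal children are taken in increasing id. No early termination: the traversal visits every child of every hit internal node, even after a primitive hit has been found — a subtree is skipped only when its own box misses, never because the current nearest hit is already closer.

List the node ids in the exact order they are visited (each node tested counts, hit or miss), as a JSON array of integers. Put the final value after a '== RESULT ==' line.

Walk:
N0 x:[20,59] y:[57/2,47] z:[91/3,133/3] -> hit [91/3,133/3], descend [6, 14]
  N6 x:[30,59] y:[57/2,75/2] z:[91/3,116/3] -> hit [91/3,75/2], descend [11, 13]
    N11 x:[30,58] y:[57/2,73/2] z:[110/3,116/3] -> miss, prune
    N13 x:[42,59] y:[32,75/2] z:[91/3,98/3] -> miss, prune
  N14 x:[20,58] y:[75/2,47] z:[101/3,133/3] -> hit [75/2,133/3], descend [17, 20]
    N17 x:[20,39] y:[75/2,85/2] z:[109/3,133/3] -> hit [75/2,39], descend [4, 9]
      N4 x:[20,39] y:[75/2,83/2] z:[109/3,39] -> hit [75/2,39], descend [7, 16]
        N7 x:[20,23] y:[79/2,83/2] z:[110/3,116/3] -> miss, prune
        N16 x:[28,39] y:[75/2,40] z:[109/3,39] -> hit [75/2,39] leaf, test {P3(miss), P9@t=38}
      N9 x:[31,38] y:[75/2,85/2] z:[128/3,133/3] -> miss, prune
    N20 x:[37,58] y:[83/2,47] z:[101/3,128/3] -> hit [83/2,128/3], descend [8, 18]
      N8 x:[37,53] y:[83/2,91/2] z:[101/3,38] -> miss, prune
      N18 x:[40,58] y:[42,47] z:[118/3,128/3] -> hit [42,128/3], descend [2, 19]
        N2 x:[43,58] y:[44,47] z:[121/3,42] -> miss, prune
        N19 x:[40,48] y:[42,87/2] z:[118/3,128/3] -> hit [42,128/3] leaf, test {P2(miss), P16@t=85/2}

Summary -> nodes [0, 6, 11, 13, 14, 17, 4, 7, 16, 9, 20, 8, 18, 2, 19]; box-tests=15; leaf-entries=2; first=P9

== RESULT ==
[0, 6, 11, 13, 14, 17, 4, 7, 16, 9, 20, 8, 18, 2, 19]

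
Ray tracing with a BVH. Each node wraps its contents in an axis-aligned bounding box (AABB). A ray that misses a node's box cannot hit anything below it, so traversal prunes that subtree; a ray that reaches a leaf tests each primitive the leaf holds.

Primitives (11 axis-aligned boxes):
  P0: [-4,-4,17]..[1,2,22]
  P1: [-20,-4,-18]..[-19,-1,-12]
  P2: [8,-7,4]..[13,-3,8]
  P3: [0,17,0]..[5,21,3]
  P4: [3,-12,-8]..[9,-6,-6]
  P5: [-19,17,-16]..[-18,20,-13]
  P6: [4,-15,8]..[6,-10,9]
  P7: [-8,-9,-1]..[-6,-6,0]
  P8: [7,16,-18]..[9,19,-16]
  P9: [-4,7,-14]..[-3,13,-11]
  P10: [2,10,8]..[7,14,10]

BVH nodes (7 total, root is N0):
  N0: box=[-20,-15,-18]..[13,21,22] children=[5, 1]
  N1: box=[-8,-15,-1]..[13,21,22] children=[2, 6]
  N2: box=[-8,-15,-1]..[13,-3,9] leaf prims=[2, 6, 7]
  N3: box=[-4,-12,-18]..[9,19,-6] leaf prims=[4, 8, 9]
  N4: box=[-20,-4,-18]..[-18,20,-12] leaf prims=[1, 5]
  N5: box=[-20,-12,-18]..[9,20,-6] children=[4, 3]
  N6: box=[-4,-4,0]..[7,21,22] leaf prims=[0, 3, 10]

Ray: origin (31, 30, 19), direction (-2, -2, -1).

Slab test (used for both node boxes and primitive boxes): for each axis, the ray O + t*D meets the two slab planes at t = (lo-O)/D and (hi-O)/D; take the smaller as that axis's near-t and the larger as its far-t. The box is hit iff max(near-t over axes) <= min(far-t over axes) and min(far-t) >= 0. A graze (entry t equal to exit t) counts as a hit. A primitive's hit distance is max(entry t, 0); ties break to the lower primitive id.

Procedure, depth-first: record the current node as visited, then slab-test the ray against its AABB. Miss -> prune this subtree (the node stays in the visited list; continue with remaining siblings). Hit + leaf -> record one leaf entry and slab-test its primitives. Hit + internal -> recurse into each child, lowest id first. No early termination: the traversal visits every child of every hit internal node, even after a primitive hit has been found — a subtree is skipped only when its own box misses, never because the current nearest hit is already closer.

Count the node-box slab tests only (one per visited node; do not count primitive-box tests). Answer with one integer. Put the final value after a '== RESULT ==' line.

Trace the traversal:
N0 x:[9,51/2] y:[9/2,45/2] z:[-3,37] -> hit [9,45/2], descend [1, 5]
  N1 x:[9,39/2] y:[9/2,45/2] z:[-3,20] -> hit [9,39/2], descend [2, 6]
    N2 x:[9,39/2] y:[33/2,45/2] z:[10,20] -> hit [33/2,39/2] leaf, test {P2(miss), P6(miss), P7@t=19}
    N6 x:[12,35/2] y:[9/2,17] z:[-3,19] -> hit [12,17] leaf, test {P0(miss), P3(miss), P10(miss)}
  N5 x:[11,51/2] y:[5,21] z:[25,37] -> miss, prune

5 AABB tests over nodes [0, 1, 2, 6, 5]; 2 leaves entered; closest P7.

== RESULT ==
5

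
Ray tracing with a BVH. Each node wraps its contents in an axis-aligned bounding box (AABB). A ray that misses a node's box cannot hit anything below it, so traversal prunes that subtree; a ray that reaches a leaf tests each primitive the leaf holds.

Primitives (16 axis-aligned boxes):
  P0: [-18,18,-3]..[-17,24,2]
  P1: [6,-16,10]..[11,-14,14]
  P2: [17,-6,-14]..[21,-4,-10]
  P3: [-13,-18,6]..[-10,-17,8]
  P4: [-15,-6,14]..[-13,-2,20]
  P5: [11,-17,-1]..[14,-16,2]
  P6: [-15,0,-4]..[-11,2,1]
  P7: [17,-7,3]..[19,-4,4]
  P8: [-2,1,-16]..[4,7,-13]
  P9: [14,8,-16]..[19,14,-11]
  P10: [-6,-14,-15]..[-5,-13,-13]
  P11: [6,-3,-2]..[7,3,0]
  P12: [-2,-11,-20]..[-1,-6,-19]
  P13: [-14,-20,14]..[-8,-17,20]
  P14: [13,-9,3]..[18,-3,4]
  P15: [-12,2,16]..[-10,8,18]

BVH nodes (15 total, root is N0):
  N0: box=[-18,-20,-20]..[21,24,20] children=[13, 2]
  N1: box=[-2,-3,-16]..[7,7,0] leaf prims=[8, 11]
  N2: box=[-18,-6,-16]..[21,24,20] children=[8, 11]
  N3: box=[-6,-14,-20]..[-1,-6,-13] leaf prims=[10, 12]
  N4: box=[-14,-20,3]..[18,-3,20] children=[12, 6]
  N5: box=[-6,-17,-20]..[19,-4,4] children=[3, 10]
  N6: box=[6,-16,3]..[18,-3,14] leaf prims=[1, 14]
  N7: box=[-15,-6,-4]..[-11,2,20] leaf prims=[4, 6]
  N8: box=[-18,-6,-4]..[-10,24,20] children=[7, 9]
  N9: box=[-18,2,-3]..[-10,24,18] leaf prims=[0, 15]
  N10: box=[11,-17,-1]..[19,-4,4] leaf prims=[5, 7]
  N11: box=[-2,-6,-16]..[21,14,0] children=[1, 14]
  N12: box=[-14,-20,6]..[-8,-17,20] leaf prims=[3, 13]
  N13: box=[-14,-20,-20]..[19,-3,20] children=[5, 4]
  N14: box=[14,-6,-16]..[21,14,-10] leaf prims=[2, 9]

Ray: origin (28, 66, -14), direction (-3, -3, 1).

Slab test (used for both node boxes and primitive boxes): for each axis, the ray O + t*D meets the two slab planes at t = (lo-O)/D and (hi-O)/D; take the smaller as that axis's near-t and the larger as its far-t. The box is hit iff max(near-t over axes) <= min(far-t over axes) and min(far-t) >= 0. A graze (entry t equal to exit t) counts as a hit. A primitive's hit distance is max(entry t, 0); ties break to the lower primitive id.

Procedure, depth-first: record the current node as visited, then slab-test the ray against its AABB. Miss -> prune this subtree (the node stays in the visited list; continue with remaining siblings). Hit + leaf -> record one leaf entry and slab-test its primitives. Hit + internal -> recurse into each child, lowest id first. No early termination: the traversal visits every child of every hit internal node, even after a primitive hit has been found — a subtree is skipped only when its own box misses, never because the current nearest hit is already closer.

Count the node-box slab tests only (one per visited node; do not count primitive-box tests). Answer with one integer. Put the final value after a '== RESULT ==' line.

Trace the traversal:
N0 x:[7/3,46/3] y:[14,86/3] z:[-6,34] -> hit [14,46/3], descend [2, 13]
  N2 x:[7/3,46/3] y:[14,24] z:[-2,34] -> hit [14,46/3], descend [8, 11]
    N8 x:[38/3,46/3] y:[14,24] z:[10,34] -> hit [14,46/3], descend [7, 9]
      N7 x:[13,43/3] y:[64/3,24] z:[10,34] -> miss, prune
      N9 x:[38/3,46/3] y:[14,64/3] z:[11,32] -> hit [14,46/3] leaf, test {P0@t=15, P15(miss)}
    N11 x:[7/3,10] y:[52/3,24] z:[-2,14] -> miss, prune
  N13 x:[3,14] y:[23,86/3] z:[-6,34] -> miss, prune

Visited [0, 2, 8, 7, 9, 11, 13]. Tests: 7 box, 1 leaf. Nearest: P0.

== RESULT ==
7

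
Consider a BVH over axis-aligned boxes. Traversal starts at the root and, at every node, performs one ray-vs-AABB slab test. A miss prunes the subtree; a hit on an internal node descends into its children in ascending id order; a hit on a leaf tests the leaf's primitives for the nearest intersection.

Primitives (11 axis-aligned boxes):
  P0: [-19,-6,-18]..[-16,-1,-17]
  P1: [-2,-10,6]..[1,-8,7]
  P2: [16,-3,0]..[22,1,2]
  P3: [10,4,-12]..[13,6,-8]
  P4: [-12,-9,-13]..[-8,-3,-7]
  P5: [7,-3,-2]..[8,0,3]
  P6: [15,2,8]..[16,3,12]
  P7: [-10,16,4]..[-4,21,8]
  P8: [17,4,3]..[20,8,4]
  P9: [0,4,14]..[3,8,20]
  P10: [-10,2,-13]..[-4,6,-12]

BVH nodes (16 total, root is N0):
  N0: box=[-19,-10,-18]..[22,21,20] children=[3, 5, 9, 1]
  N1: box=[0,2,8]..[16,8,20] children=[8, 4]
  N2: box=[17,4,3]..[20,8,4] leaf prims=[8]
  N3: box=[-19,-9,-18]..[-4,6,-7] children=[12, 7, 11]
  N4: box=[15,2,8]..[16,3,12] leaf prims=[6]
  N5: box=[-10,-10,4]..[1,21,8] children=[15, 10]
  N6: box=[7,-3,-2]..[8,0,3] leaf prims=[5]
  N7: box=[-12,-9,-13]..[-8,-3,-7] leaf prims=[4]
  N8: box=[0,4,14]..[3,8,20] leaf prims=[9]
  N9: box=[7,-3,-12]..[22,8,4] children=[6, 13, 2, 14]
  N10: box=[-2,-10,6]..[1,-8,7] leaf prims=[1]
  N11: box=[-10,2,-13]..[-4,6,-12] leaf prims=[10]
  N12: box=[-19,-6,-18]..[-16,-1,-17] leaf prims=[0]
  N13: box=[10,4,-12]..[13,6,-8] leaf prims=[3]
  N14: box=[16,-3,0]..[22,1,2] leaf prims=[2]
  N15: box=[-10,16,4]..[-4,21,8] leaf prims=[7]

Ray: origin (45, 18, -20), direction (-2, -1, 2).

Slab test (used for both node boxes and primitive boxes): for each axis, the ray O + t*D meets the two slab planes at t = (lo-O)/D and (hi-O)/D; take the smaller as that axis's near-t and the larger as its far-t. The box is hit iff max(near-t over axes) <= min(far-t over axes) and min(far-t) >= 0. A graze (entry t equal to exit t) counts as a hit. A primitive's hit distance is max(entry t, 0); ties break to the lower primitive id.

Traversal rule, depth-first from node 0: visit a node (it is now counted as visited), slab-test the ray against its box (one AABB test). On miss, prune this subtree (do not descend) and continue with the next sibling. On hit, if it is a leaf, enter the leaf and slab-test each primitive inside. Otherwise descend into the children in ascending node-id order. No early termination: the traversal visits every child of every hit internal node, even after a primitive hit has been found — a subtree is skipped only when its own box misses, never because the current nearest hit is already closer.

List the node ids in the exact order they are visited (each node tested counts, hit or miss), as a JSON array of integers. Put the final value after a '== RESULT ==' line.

Walk:
N0 x:[23/2,32] y:[-3,28] z:[1,20] -> hit [23/2,20], descend [1, 3, 5, 9]
  N1 x:[29/2,45/2] y:[10,16] z:[14,20] -> hit [29/2,16], descend [4, 8]
    N4 x:[29/2,15] y:[15,16] z:[14,16] -> hit [15,15] leaf, test {P6@t=15}
    N8 x:[21,45/2] y:[10,14] z:[17,20] -> miss, prune
  N3 x:[49/2,32] y:[12,27] z:[1,13/2] -> miss, prune
  N5 x:[22,55/2] y:[-3,28] z:[12,14] -> miss, prune
  N9 x:[23/2,19] y:[10,21] z:[4,12] -> hit [23/2,12], descend [2, 6, 13, 14]
    N2 x:[25/2,14] y:[10,14] z:[23/2,12] -> miss, prune
    N6 x:[37/2,19] y:[18,21] z:[9,23/2] -> miss, prune
    N13 x:[16,35/2] y:[12,14] z:[4,6] -> miss, prune
    N14 x:[23/2,29/2] y:[17,21] z:[10,11] -> miss, prune

order=[0, 1, 4, 8, 3, 5, 9, 2, 6, 13, 14]  |boxes|=11  |leaves|=1  hit=P6

== RESULT ==
[0, 1, 4, 8, 3, 5, 9, 2, 6, 13, 14]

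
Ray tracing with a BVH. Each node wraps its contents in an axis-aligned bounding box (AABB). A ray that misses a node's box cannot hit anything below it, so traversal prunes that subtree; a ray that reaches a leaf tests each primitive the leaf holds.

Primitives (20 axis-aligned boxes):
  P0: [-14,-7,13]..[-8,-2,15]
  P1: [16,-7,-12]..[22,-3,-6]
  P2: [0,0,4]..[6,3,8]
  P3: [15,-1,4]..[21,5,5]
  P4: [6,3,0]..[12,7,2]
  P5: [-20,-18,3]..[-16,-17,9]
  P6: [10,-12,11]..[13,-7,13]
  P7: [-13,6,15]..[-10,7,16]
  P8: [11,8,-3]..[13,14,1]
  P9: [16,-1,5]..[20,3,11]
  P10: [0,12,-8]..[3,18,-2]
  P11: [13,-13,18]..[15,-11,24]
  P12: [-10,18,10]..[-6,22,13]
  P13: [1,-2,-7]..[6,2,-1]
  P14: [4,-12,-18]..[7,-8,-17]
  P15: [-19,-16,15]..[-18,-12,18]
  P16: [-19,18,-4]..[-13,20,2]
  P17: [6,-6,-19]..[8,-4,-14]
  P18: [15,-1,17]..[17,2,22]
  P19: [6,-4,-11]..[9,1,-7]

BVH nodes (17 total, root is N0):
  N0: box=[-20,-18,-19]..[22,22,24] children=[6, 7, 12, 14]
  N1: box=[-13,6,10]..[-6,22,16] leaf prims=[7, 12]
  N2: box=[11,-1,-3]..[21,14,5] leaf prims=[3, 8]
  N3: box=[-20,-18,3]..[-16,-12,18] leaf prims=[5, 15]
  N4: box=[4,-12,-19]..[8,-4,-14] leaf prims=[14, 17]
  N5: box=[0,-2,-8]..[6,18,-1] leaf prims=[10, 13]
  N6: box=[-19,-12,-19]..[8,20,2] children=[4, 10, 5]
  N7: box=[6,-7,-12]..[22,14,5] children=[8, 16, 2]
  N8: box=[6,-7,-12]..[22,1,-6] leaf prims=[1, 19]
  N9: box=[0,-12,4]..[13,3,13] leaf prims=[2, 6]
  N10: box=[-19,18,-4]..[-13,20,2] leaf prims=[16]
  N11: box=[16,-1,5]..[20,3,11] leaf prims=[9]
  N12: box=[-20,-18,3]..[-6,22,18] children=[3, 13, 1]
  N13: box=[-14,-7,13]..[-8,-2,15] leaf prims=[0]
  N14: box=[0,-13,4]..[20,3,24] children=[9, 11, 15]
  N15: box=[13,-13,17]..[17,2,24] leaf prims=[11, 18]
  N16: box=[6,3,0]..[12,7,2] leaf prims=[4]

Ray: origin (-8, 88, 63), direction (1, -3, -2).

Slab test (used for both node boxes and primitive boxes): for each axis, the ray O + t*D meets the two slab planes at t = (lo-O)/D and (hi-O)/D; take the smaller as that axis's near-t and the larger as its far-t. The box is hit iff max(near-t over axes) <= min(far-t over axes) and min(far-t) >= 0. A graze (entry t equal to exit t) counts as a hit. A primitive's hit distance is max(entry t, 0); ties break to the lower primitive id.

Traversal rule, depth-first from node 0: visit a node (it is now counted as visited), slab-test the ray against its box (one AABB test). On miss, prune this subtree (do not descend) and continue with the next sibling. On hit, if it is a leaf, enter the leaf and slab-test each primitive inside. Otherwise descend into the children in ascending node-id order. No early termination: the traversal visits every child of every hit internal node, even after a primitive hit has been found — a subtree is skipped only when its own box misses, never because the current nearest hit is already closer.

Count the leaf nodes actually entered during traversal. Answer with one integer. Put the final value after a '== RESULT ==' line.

Trace the traversal:
N0 x:[-12,30] y:[22,106/3] z:[39/2,41] -> hit [22,30], descend [6, 7, 12, 14]
  N6 x:[-11,16] y:[68/3,100/3] z:[61/2,41] -> miss, prune
  N7 x:[14,30] y:[74/3,95/3] z:[29,75/2] -> hit [29,30], descend [2, 8, 16]
    N2 x:[19,29] y:[74/3,89/3] z:[29,33] -> hit [29,29] leaf, test {P3@t=29, P8(miss)}
    N8 x:[14,30] y:[29,95/3] z:[69/2,75/2] -> miss, prune
    N16 x:[14,20] y:[27,85/3] z:[61/2,63/2] -> miss, prune
  N12 x:[-12,2] y:[22,106/3] z:[45/2,30] -> miss, prune
  N14 x:[8,28] y:[85/3,101/3] z:[39/2,59/2] -> miss, prune

order=[0, 6, 7, 2, 8, 16, 12, 14]  |boxes|=8  |leaves|=1  hit=P3

== RESULT ==
1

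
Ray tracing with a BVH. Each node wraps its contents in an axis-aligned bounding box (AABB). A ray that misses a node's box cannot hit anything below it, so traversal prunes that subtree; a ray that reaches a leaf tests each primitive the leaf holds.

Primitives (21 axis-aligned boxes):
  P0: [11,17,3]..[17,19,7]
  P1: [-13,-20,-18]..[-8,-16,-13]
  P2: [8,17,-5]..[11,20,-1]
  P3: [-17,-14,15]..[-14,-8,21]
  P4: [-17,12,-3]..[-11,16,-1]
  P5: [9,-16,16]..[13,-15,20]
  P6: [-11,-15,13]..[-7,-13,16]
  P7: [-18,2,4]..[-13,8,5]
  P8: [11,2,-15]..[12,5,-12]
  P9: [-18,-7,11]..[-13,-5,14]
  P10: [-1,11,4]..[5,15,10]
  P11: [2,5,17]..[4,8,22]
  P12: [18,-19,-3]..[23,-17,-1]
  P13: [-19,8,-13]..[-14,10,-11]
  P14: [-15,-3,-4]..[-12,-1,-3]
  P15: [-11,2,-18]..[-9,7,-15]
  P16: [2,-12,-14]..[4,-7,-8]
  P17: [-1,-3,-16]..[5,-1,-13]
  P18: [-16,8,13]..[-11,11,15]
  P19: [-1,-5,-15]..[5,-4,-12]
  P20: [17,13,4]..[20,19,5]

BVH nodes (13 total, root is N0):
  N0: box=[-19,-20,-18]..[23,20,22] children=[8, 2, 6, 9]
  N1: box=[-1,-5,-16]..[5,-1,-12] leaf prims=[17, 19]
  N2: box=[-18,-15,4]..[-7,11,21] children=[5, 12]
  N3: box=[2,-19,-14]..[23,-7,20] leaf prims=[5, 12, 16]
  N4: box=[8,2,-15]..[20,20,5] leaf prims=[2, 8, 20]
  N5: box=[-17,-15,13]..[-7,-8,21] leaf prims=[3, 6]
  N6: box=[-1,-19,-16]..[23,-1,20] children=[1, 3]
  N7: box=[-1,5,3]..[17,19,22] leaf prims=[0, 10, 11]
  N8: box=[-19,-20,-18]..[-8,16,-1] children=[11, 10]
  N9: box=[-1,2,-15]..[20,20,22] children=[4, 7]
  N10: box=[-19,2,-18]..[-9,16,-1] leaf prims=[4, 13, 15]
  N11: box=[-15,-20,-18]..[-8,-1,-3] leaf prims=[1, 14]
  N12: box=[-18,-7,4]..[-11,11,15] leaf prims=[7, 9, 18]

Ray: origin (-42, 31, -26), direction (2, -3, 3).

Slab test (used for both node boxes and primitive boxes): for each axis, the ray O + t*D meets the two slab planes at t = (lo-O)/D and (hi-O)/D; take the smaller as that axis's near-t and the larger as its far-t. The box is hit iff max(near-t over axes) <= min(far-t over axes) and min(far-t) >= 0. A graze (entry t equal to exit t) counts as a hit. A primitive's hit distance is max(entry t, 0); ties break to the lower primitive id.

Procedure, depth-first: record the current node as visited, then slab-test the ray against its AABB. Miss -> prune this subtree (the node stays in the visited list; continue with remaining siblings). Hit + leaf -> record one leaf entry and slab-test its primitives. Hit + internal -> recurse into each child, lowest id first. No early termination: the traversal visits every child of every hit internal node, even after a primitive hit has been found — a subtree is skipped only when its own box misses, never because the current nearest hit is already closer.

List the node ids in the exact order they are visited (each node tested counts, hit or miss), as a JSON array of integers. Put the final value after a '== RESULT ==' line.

Trace the traversal:
N0 x:[23/2,65/2] y:[11/3,17] z:[8/3,16] -> hit [23/2,16], descend [2, 6, 8, 9]
  N2 x:[12,35/2] y:[20/3,46/3] z:[10,47/3] -> hit [12,46/3], descend [5, 12]
    N5 x:[25/2,35/2] y:[13,46/3] z:[13,47/3] -> hit [13,46/3] leaf, test {P3@t=41/3, P6(miss)}
    N12 x:[12,31/2] y:[20/3,38/3] z:[10,41/3] -> hit [12,38/3] leaf, test {P7(miss), P9@t=37/3, P18(miss)}
  N6 x:[41/2,65/2] y:[32/3,50/3] z:[10/3,46/3] -> miss, prune
  N8 x:[23/2,17] y:[5,17] z:[8/3,25/3] -> miss, prune
  N9 x:[41/2,31] y:[11/3,29/3] z:[11/3,16] -> miss, prune

7 AABB tests over nodes [0, 2, 5, 12, 6, 8, 9]; 2 leaves entered; closest P9.

== RESULT ==
[0, 2, 5, 12, 6, 8, 9]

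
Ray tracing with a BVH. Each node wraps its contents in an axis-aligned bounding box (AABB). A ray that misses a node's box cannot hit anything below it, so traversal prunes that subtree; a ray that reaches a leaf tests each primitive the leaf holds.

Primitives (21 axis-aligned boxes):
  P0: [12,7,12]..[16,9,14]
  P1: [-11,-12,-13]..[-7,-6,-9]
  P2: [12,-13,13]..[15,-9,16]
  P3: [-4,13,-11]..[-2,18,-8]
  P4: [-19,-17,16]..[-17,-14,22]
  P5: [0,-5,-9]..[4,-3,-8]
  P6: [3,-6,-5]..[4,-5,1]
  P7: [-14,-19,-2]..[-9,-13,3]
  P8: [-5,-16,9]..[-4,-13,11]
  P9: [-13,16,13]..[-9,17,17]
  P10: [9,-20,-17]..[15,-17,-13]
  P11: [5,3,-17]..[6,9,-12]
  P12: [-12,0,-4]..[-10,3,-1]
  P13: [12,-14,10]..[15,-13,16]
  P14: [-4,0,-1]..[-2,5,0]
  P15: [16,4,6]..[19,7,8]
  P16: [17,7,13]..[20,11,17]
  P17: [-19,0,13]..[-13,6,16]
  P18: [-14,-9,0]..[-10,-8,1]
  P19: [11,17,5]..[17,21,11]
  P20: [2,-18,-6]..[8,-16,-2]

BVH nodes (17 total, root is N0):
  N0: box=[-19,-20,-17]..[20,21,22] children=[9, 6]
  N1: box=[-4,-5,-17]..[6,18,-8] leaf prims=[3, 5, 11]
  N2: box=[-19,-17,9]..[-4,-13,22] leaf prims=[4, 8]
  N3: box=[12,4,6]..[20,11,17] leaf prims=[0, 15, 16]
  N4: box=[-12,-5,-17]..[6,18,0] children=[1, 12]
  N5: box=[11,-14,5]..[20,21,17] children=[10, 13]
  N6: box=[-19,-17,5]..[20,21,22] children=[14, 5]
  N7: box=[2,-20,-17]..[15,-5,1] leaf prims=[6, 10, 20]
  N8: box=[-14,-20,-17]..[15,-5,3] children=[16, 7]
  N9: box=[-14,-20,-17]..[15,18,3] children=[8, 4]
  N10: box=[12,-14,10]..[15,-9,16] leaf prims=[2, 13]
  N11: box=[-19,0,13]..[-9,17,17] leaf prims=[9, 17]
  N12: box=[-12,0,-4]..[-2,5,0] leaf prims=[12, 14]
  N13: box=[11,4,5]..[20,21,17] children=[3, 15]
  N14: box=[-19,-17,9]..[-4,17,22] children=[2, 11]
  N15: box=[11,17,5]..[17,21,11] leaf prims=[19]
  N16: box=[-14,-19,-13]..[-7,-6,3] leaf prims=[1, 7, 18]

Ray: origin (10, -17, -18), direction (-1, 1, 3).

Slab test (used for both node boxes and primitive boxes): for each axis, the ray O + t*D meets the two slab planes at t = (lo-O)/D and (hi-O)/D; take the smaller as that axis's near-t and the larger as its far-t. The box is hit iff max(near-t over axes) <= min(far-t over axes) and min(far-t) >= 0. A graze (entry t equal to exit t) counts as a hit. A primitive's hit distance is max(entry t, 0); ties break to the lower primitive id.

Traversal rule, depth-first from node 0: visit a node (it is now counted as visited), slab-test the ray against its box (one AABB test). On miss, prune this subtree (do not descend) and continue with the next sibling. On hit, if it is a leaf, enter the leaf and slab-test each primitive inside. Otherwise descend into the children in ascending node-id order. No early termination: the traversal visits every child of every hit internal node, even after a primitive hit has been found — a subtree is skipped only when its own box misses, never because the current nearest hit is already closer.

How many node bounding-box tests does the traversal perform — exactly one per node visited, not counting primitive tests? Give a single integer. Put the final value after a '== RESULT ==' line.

Walk:
N0 x:[-10,29] y:[-3,38] z:[1/3,40/3] -> hit [1/3,40/3], descend [6, 9]
  N6 x:[-10,29] y:[0,38] z:[23/3,40/3] -> hit [23/3,40/3], descend [5, 14]
    N5 x:[-10,-1] y:[3,38] z:[23/3,35/3] -> miss, prune
    N14 x:[14,29] y:[0,34] z:[9,40/3] -> miss, prune
  N9 x:[-5,24] y:[-3,35] z:[1/3,7] -> hit [1/3,7], descend [4, 8]
    N4 x:[4,22] y:[12,35] z:[1/3,6] -> miss, prune
    N8 x:[-5,24] y:[-3,12] z:[1/3,7] -> hit [1/3,7], descend [7, 16]
      N7 x:[-5,8] y:[-3,12] z:[1/3,19/3] -> hit [1/3,19/3] leaf, test {P6(miss), P10(miss), P20(miss)}
      N16 x:[17,24] y:[-2,11] z:[5/3,7] -> miss, prune

9 AABB tests over nodes [0, 6, 5, 14, 9, 4, 8, 7, 16]; 1 leaf entered; closest miss.

== RESULT ==
9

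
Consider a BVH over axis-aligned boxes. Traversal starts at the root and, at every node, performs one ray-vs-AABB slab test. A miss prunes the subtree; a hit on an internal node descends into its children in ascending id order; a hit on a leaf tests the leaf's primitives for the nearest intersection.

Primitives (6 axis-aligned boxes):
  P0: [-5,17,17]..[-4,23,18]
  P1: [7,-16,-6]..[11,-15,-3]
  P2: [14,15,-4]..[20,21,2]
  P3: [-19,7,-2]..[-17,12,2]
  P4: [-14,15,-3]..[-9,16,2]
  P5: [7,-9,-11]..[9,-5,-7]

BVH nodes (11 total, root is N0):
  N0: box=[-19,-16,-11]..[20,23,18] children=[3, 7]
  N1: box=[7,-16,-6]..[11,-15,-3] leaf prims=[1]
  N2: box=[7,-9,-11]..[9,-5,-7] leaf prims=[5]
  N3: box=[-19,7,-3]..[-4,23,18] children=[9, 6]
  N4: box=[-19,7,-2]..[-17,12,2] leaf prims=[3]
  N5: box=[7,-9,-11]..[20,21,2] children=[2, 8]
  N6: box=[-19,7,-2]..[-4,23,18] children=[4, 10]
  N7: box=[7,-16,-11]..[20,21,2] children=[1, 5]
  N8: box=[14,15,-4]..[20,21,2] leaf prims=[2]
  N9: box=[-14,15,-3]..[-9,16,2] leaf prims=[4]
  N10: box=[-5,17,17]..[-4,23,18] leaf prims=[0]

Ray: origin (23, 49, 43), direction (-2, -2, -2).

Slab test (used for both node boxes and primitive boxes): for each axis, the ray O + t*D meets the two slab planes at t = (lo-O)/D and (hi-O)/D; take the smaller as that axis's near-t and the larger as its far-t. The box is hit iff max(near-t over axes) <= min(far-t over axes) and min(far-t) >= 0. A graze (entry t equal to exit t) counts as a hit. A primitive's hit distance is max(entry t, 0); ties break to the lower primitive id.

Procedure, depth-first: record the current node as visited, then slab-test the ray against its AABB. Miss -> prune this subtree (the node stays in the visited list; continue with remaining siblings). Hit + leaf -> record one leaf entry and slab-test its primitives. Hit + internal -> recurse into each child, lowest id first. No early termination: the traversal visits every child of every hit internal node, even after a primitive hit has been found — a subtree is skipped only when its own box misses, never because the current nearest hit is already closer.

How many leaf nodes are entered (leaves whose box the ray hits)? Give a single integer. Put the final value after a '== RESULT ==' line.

Traverse from the root:
N0 x:[3/2,21] y:[13,65/2] z:[25/2,27] -> hit [13,21], descend [3, 7]
  N3 x:[27/2,21] y:[13,21] z:[25/2,23] -> hit [27/2,21], descend [6, 9]
    N6 x:[27/2,21] y:[13,21] z:[25/2,45/2] -> hit [27/2,21], descend [4, 10]
      N4 x:[20,21] y:[37/2,21] z:[41/2,45/2] -> hit [41/2,21] leaf, test {P3@t=41/2}
      N10 x:[27/2,14] y:[13,16] z:[25/2,13] -> miss, prune
    N9 x:[16,37/2] y:[33/2,17] z:[41/2,23] -> miss, prune
  N7 x:[3/2,8] y:[14,65/2] z:[41/2,27] -> miss, prune

Visited [0, 3, 6, 4, 10, 9, 7]. Tests: 7 box, 1 leaf. Nearest: P3.

== RESULT ==
1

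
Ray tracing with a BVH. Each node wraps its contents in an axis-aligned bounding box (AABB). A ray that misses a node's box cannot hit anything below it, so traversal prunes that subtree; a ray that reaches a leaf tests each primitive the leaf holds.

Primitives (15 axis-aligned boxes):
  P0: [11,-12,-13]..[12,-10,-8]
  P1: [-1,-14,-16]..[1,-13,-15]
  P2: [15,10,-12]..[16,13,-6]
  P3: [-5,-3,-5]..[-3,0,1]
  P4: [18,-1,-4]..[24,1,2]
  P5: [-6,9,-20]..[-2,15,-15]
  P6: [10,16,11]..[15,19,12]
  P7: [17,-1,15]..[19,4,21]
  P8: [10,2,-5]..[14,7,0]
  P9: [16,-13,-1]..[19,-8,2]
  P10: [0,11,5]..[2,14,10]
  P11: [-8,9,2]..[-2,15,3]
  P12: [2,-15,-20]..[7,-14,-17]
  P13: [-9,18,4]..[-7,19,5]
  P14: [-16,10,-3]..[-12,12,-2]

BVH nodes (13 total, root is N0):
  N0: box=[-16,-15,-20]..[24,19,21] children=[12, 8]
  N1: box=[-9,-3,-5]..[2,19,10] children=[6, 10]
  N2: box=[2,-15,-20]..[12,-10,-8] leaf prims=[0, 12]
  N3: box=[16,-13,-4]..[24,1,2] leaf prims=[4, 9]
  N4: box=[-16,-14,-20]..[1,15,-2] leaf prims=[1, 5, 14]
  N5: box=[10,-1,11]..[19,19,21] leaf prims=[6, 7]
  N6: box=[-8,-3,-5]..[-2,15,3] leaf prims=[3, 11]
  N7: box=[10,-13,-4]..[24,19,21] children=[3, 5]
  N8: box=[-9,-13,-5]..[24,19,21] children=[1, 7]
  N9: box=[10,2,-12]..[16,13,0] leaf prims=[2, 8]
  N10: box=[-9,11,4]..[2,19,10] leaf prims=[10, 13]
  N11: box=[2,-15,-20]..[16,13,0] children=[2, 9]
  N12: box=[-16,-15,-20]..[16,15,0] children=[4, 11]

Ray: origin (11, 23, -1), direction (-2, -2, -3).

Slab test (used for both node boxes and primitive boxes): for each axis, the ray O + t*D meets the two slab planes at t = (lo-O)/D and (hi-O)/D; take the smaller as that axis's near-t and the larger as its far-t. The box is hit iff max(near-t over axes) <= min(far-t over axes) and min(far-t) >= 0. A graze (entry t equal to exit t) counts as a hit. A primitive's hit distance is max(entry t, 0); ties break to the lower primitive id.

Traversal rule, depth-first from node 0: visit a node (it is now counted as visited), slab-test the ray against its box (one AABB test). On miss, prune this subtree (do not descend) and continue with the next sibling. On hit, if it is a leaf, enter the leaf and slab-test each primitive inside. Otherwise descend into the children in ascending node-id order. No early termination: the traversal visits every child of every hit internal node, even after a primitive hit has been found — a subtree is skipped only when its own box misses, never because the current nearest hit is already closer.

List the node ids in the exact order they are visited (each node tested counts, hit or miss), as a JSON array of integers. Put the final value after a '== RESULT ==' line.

Walk:
N0 x:[-13/2,27/2] y:[2,19] z:[-22/3,19/3] -> hit [2,19/3], descend [8, 12]
  N8 x:[-13/2,10] y:[2,18] z:[-22/3,4/3] -> miss, prune
  N12 x:[-5/2,27/2] y:[4,19] z:[-1/3,19/3] -> hit [4,19/3], descend [4, 11]
    N4 x:[5,27/2] y:[4,37/2] z:[1/3,19/3] -> hit [5,19/3] leaf, test {P1(miss), P5(miss), P14(miss)}
    N11 x:[-5/2,9/2] y:[5,19] z:[-1/3,19/3] -> miss, prune

5 AABB tests over nodes [0, 8, 12, 4, 11]; 1 leaf entered; closest miss.

== RESULT ==
[0, 8, 12, 4, 11]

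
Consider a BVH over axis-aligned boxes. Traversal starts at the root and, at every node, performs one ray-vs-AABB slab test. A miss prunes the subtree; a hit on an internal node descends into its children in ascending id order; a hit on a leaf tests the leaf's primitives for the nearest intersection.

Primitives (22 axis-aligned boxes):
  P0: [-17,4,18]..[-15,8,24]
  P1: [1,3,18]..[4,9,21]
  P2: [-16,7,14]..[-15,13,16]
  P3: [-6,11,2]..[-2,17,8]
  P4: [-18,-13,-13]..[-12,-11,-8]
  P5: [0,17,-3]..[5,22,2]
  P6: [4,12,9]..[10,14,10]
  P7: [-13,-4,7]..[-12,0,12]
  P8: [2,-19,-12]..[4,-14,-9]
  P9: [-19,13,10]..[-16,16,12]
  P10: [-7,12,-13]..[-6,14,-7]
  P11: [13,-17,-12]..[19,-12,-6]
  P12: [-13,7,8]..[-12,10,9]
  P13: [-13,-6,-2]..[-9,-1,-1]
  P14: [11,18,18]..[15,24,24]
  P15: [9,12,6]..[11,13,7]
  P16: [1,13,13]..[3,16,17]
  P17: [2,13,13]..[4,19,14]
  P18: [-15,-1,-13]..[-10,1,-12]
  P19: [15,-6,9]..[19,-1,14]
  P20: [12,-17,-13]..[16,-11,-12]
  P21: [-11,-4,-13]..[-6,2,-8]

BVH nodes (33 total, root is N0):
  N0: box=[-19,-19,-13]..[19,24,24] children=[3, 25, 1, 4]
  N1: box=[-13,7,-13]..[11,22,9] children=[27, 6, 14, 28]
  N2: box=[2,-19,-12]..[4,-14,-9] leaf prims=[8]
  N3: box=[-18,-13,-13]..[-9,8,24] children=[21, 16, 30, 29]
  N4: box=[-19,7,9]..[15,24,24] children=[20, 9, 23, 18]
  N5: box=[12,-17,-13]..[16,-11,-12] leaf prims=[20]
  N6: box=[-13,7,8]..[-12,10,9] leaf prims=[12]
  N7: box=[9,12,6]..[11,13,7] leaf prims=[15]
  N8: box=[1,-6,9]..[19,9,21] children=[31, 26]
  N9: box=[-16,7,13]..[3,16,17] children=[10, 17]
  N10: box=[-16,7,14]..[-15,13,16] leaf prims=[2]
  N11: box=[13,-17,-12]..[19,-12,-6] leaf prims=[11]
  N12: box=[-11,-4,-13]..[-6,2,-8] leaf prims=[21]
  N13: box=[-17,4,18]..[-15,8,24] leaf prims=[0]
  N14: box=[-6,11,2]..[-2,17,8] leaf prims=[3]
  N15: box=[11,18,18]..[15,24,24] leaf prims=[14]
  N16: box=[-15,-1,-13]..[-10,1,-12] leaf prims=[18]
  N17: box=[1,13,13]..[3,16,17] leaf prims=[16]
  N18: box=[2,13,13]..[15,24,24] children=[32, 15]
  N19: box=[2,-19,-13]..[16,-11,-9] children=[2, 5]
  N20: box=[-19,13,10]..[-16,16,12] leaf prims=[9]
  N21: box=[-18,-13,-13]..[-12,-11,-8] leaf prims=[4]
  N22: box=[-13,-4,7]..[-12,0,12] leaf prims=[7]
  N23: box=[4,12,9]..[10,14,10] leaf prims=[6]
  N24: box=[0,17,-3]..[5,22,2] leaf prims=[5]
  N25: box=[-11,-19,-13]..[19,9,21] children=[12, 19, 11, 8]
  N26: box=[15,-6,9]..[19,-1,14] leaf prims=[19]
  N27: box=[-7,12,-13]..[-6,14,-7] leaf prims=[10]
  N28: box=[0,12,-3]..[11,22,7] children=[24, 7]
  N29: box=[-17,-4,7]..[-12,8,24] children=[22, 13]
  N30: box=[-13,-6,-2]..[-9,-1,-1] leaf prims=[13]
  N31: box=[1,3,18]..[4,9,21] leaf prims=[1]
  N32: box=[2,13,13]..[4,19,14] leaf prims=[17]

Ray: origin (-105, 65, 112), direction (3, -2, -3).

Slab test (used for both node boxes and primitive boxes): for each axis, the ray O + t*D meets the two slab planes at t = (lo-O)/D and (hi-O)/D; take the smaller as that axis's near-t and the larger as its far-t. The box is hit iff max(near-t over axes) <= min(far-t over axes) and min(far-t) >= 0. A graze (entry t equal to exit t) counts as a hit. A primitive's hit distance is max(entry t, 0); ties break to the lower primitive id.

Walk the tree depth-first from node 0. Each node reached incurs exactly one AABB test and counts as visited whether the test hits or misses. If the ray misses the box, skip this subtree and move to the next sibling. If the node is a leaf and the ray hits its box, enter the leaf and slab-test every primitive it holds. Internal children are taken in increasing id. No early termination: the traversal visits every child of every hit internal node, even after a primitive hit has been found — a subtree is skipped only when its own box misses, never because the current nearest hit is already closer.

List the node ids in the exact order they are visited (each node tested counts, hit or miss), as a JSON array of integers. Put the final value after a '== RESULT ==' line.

Trace the traversal:
N0 x:[86/3,124/3] y:[41/2,42] z:[88/3,125/3] -> hit [88/3,124/3], descend [1, 3, 4, 25]
  N1 x:[92/3,116/3] y:[43/2,29] z:[103/3,125/3] -> miss, prune
  N3 x:[29,32] y:[57/2,39] z:[88/3,125/3] -> hit [88/3,32], descend [16, 21, 29, 30]
    N16 x:[30,95/3] y:[32,33] z:[124/3,125/3] -> miss, prune
    N21 x:[29,31] y:[38,39] z:[40,125/3] -> miss, prune
    N29 x:[88/3,31] y:[57/2,69/2] z:[88/3,35] -> hit [88/3,31], descend [13, 22]
      N13 x:[88/3,30] y:[57/2,61/2] z:[88/3,94/3] -> hit [88/3,30] leaf, test {P0@t=88/3}
      N22 x:[92/3,31] y:[65/2,69/2] z:[100/3,35] -> miss, prune
    N30 x:[92/3,32] y:[33,71/2] z:[113/3,38] -> miss, prune
  N4 x:[86/3,40] y:[41/2,29] z:[88/3,103/3] -> miss, prune
  N25 x:[94/3,124/3] y:[28,42] z:[91/3,125/3] -> hit [94/3,124/3], descend [8, 11, 12, 19]
    N8 x:[106/3,124/3] y:[28,71/2] z:[91/3,103/3] -> miss, prune
    N11 x:[118/3,124/3] y:[77/2,41] z:[118/3,124/3] -> hit [118/3,41] leaf, test {P11@t=118/3}
    N12 x:[94/3,33] y:[63/2,69/2] z:[40,125/3] -> miss, prune
    N19 x:[107/3,121/3] y:[38,42] z:[121/3,125/3] -> hit [121/3,121/3], descend [2, 5]
      N2 x:[107/3,109/3] y:[79/2,42] z:[121/3,124/3] -> miss, prune
      N5 x:[39,121/3] y:[38,41] z:[124/3,125/3] -> miss, prune

17 AABB tests over nodes [0, 1, 3, 16, 21, 29, 13, 22, 30, 4, 25, 8, 11, 12, 19, 2, 5]; 2 leaves entered; closest P0.

== RESULT ==
[0, 1, 3, 16, 21, 29, 13, 22, 30, 4, 25, 8, 11, 12, 19, 2, 5]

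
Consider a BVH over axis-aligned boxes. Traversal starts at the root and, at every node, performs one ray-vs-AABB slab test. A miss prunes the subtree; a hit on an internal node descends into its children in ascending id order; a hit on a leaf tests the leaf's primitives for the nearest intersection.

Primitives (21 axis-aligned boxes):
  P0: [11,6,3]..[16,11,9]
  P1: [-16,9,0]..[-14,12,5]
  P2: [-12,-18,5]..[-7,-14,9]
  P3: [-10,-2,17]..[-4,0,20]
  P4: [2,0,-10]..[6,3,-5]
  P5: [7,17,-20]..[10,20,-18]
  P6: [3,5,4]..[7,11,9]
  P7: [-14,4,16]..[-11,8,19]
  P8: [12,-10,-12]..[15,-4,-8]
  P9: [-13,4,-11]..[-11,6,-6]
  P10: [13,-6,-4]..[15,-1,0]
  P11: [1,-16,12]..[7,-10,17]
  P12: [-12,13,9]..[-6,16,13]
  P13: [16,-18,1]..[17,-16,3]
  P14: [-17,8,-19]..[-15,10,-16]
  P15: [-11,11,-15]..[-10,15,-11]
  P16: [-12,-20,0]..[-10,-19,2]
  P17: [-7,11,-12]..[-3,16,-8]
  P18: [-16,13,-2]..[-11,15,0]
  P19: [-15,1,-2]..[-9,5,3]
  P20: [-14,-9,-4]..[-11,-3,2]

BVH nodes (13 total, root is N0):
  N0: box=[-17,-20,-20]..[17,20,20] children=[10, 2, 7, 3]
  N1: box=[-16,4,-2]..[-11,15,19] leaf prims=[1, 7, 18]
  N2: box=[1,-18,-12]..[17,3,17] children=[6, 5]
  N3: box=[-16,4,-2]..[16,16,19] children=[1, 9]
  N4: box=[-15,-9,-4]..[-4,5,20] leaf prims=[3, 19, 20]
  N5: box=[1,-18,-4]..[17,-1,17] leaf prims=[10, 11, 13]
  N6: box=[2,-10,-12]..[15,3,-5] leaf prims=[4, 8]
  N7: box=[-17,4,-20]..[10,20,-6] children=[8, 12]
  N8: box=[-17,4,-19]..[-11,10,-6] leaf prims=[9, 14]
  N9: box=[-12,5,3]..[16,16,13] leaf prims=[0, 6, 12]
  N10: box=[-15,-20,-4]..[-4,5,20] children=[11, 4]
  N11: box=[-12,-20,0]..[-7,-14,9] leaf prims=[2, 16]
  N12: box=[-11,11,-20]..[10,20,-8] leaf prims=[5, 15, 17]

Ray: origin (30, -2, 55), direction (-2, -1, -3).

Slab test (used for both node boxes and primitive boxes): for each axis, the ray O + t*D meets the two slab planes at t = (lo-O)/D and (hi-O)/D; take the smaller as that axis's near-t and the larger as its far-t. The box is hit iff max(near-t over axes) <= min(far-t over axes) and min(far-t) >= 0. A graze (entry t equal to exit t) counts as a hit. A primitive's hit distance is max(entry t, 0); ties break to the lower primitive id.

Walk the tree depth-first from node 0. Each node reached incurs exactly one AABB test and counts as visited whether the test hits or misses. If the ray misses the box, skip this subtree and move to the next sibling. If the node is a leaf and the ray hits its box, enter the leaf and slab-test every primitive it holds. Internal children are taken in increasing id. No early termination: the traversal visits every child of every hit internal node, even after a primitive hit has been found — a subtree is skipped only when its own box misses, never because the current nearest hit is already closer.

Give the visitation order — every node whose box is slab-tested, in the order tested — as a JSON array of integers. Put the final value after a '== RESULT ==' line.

Trace the traversal:
N0 x:[13/2,47/2] y:[-22,18] z:[35/3,25] -> hit [35/3,18], descend [2, 3, 7, 10]
  N2 x:[13/2,29/2] y:[-5,16] z:[38/3,67/3] -> hit [38/3,29/2], descend [5, 6]
    N5 x:[13/2,29/2] y:[-1,16] z:[38/3,59/3] -> hit [38/3,29/2] leaf, test {P10(miss), P11@t=38/3, P13(miss)}
    N6 x:[15/2,14] y:[-5,8] z:[20,67/3] -> miss, prune
  N3 x:[7,23] y:[-18,-6] z:[12,19] -> miss, prune
  N7 x:[10,47/2] y:[-22,-6] z:[61/3,25] -> miss, prune
  N10 x:[17,45/2] y:[-7,18] z:[35/3,59/3] -> hit [17,18], descend [4, 11]
    N4 x:[17,45/2] y:[-7,7] z:[35/3,59/3] -> miss, prune
    N11 x:[37/2,21] y:[12,18] z:[46/3,55/3] -> miss, prune

Visited [0, 2, 5, 6, 3, 7, 10, 4, 11]. Tests: 9 box, 1 leaf. Nearest: P11.

== RESULT ==
[0, 2, 5, 6, 3, 7, 10, 4, 11]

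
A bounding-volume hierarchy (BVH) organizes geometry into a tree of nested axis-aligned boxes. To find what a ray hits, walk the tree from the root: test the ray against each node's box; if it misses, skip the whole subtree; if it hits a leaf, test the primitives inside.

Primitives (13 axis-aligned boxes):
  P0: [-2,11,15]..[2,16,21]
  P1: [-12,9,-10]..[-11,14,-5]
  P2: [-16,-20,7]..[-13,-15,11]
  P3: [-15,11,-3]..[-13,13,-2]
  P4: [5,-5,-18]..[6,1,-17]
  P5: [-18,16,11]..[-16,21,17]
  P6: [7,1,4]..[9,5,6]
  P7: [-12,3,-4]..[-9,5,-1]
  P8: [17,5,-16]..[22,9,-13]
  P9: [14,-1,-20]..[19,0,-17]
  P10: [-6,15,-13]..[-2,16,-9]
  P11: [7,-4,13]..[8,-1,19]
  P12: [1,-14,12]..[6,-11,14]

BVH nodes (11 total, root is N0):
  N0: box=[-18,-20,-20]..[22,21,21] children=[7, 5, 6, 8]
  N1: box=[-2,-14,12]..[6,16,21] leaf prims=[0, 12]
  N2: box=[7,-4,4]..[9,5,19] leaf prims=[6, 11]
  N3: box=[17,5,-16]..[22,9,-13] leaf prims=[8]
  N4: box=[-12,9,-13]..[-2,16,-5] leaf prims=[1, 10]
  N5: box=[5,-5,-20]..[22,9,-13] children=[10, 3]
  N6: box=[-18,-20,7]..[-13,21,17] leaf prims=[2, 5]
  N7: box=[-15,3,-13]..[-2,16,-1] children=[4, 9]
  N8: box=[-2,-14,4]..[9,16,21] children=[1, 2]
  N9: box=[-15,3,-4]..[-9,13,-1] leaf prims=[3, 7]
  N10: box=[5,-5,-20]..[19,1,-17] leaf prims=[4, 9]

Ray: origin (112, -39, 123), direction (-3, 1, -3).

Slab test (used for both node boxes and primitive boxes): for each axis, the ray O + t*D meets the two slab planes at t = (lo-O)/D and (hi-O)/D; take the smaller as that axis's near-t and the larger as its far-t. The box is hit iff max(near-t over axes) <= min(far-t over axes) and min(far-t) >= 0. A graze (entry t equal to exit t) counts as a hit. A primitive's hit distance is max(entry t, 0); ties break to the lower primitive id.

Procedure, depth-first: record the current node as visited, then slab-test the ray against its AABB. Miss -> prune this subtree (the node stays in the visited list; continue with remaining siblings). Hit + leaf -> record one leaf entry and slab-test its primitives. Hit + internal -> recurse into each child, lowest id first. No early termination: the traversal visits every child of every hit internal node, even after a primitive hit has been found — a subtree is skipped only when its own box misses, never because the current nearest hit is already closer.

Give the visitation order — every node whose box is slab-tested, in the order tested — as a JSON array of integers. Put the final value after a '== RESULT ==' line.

Traverse from the root:
N0 x:[30,130/3] y:[19,60] z:[34,143/3] -> hit [34,130/3], descend [5, 6, 7, 8]
  N5 x:[30,107/3] y:[34,48] z:[136/3,143/3] -> miss, prune
  N6 x:[125/3,130/3] y:[19,60] z:[106/3,116/3] -> miss, prune
  N7 x:[38,127/3] y:[42,55] z:[124/3,136/3] -> hit [42,127/3], descend [4, 9]
    N4 x:[38,124/3] y:[48,55] z:[128/3,136/3] -> miss, prune
    N9 x:[121/3,127/3] y:[42,52] z:[124/3,127/3] -> hit [42,127/3] leaf, test {P3(miss), P7(miss)}
  N8 x:[103/3,38] y:[25,55] z:[34,119/3] -> hit [103/3,38], descend [1, 2]
    N1 x:[106/3,38] y:[25,55] z:[34,37] -> hit [106/3,37] leaf, test {P0(miss), P12(miss)}
    N2 x:[103/3,35] y:[35,44] z:[104/3,119/3] -> hit [35,35] leaf, test {P6(miss), P11@t=35}

9 AABB tests over nodes [0, 5, 6, 7, 4, 9, 8, 1, 2]; 3 leaves entered; closest P11.

== RESULT ==
[0, 5, 6, 7, 4, 9, 8, 1, 2]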